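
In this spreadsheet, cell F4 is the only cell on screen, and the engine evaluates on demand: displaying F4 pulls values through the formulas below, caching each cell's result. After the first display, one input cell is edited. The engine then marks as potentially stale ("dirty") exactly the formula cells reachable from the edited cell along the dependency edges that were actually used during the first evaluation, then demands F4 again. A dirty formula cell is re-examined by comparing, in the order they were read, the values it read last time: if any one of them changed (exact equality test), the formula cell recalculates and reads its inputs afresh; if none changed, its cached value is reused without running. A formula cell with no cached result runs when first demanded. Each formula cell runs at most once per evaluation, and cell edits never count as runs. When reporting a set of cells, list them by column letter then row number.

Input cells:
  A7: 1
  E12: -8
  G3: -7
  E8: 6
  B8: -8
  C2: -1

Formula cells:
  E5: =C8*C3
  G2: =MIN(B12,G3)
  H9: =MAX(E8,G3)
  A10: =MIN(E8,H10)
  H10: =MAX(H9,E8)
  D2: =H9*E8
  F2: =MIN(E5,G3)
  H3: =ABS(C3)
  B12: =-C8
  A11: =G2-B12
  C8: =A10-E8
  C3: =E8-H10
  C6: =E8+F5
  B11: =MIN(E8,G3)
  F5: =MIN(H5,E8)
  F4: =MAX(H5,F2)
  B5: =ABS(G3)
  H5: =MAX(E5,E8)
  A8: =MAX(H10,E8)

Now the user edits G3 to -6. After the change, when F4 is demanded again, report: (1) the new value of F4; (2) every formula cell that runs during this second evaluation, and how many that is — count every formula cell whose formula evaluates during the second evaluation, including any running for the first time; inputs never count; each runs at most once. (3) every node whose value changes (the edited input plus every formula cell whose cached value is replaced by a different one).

F4 now evaluates to 6.
Run set: F2, F4, H9 (3 run).
Changed values: F2, G3.
The important point: at H10 every value read last time is unchanged, so the dirty flag clears without a run.

Initial pass — values computed on the first demand:
  H9 = MAX(6, -7) = 6
  H10 = MAX(6, 6) = 6
  A10 = MIN(6, 6) = 6
  C3 = 6 - 6 = 0
  C8 = 6 - 6 = 0
  E5 = 0 * 0 = 0
  F2 = MIN(0, -7) = -7
  H5 = MAX(0, 6) = 6
  F4 = MAX(6, -7) = 6

Second demand — change propagation:
  H9: re-runs because G3 -7->-6; new result 6 (unchanged).
  H10: re-examined; everything it read last time is the same (H9 unchanged, E8 unchanged) — cache 6 kept, no run.
  A10: re-examined; everything it read last time is the same (E8 unchanged, H10 unchanged) — cache 6 kept, no run.
  C3: re-examined; everything it read last time is the same (E8 unchanged, H10 unchanged) — cache 0 kept, no run.
  C8: re-examined; everything it read last time is the same (A10 unchanged, E8 unchanged) — cache 0 kept, no run.
  E5: re-examined; everything it read last time is the same (C8 unchanged, C3 unchanged) — cache 0 kept, no run.
  F2: re-runs because G3 -7->-6; new result -6.
  H5: re-examined; everything it read last time is the same (E5 unchanged, E8 unchanged) — cache 6 kept, no run.
  F4: re-runs because F2 -7->-6; new result 6 (unchanged).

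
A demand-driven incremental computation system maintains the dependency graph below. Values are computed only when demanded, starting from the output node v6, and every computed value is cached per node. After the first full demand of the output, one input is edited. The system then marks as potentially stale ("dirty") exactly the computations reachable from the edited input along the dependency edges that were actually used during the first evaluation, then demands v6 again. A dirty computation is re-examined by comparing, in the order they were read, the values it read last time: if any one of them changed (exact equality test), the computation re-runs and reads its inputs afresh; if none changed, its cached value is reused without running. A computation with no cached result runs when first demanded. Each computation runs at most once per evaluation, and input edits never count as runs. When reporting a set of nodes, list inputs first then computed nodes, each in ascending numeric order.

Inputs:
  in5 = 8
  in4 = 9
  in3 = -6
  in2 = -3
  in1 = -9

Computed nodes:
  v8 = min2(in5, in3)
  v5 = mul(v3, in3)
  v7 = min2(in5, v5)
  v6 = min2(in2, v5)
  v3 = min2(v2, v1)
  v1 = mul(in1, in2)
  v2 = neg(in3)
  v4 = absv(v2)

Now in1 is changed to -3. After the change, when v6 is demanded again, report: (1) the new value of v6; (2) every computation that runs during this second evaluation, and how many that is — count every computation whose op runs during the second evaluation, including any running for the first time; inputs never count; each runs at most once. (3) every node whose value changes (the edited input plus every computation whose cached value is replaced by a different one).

First evaluation (everything demanded from the output):
  v1 = mul(-9, -3) = 27
  v2 = neg(-6) = 6
  v3 = min2(6, 27) = 6
  v5 = mul(6, -6) = -36
  v6 = min2(-3, -36) = -36

Propagation after the edit:
  v1: runs — in1 -9->-3; result 9.
  v3: runs — v1 27->9; result 6 (same value as before).
  v5: checked — values it read are unchanged (v3 unchanged, in3 unchanged); reused cached -36 without running.
  v6: checked — values it read are unchanged (in2 unchanged, v5 unchanged); reused cached -36 without running.

Key observation: the change is absorbed at v3 — it re-runs but produces the same value, and the output's value is unchanged.

New value of v6: -36.
Computations that run: v1, v3 — 2 in total.
Values that change: in1, v1.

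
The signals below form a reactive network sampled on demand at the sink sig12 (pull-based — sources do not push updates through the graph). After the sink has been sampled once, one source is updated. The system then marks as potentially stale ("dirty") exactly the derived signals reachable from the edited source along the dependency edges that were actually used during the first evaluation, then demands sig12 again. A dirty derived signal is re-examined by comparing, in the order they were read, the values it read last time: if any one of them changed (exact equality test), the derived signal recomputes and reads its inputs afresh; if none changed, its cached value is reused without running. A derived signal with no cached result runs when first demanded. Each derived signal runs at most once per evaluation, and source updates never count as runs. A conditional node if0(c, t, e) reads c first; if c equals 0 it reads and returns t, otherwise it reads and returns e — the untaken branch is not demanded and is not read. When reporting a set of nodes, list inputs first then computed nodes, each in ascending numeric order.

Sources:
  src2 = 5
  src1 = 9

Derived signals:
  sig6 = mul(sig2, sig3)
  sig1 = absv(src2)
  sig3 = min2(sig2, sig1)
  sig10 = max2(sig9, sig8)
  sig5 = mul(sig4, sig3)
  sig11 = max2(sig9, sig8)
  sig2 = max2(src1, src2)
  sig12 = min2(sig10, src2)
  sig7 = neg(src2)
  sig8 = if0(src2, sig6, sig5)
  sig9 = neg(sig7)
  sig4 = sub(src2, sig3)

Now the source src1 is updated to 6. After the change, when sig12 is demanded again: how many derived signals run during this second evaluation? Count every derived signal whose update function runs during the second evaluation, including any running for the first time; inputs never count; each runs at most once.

Initial pass — values computed on the first demand:
  sig1 = absv(5) = 5
  sig2 = max2(9, 5) = 9
  sig3 = min2(9, 5) = 5
  sig4 = sub(5, 5) = 0
  sig5 = mul(0, 5) = 0
  sig7 = neg(5) = -5
  sig8 = if0(src2=5 -> else branch sig5) = 0
  sig9 = neg(-5) = 5
  sig10 = max2(5, 0) = 5
  sig12 = min2(5, 5) = 5

Second demand — change propagation:
  sig2: re-runs because src1 9->6; new result 6.
  sig3: re-runs because sig2 9->6; new result 5 (unchanged).
  sig4: re-examined; everything it read last time is the same (src2 unchanged, sig3 unchanged) — cache 0 kept, no run.
  sig5: re-examined; everything it read last time is the same (sig4 unchanged, sig3 unchanged) — cache 0 kept, no run.
  sig8: re-examined; everything it read last time is the same (src2 unchanged, sig5 unchanged) — cache 0 kept, no run.
  sig10: re-examined; everything it read last time is the same (sig9 unchanged, sig8 unchanged) — cache 5 kept, no run.
  sig12: re-examined; everything it read last time is the same (sig10 unchanged, src2 unchanged) — cache 5 kept, no run.

The important point: sig3 recomputes to an identical value, and the output ends up unchanged.

Run set: sig2, sig3 (2 run).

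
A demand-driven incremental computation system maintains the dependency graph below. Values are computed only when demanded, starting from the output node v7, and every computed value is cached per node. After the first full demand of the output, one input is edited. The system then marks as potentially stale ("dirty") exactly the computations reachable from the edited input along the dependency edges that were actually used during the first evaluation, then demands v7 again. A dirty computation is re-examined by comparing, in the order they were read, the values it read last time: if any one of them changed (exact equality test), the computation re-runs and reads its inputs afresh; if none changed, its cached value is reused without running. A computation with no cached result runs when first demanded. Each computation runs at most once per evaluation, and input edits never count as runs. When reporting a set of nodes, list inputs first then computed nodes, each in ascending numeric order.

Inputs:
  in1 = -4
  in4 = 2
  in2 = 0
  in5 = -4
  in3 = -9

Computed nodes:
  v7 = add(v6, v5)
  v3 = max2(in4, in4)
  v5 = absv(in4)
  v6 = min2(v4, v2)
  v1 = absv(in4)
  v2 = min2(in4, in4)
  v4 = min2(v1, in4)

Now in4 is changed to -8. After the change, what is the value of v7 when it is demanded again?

New value of v7: 0.

First evaluation (everything demanded from the output):
  v1 = absv(2) = 2
  v2 = min2(2, 2) = 2
  v4 = min2(2, 2) = 2
  v5 = absv(2) = 2
  v6 = min2(2, 2) = 2
  v7 = add(2, 2) = 4

Propagation after the edit:
  v1: runs — in4 2->-8; result 8.
  v2: runs — in4 2->-8; in4 2->-8; result -8.
  v4: runs — v1 2->8; in4 2->-8; result -8.
  v5: runs — in4 2->-8; result 8.
  v6: runs — v4 2->-8; v2 2->-8; result -8.
  v7: runs — v6 2->-8; v5 2->8; result 0.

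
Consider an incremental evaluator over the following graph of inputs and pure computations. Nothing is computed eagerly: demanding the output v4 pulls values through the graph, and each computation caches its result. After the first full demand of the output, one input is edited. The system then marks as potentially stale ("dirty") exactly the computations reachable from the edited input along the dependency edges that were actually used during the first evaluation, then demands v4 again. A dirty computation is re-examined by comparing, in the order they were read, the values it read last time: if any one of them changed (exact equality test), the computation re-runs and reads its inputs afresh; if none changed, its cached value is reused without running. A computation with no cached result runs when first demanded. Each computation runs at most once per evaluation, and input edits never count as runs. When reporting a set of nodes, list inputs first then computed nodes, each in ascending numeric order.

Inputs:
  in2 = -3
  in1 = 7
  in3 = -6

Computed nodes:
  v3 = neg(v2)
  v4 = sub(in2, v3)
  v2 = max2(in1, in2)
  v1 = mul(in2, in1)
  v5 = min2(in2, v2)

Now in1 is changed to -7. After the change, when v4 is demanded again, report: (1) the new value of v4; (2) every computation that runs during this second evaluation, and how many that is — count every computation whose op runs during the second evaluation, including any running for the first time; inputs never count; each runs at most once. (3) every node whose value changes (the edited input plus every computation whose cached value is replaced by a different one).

Initial pass — values computed on the first demand:
  v2 = max2(7, -3) = 7
  v3 = neg(7) = -7
  v4 = sub(-3, -7) = 4

Second demand — change propagation:
  v2: re-runs because in1 7->-7; new result -3.
  v3: re-runs because v2 7->-3; new result 3.
  v4: re-runs because v3 -7->3; new result -6.

v4 now evaluates to -6.
Run set: v2, v3, v4 (3 run).
Changed values: in1, v2, v3, v4.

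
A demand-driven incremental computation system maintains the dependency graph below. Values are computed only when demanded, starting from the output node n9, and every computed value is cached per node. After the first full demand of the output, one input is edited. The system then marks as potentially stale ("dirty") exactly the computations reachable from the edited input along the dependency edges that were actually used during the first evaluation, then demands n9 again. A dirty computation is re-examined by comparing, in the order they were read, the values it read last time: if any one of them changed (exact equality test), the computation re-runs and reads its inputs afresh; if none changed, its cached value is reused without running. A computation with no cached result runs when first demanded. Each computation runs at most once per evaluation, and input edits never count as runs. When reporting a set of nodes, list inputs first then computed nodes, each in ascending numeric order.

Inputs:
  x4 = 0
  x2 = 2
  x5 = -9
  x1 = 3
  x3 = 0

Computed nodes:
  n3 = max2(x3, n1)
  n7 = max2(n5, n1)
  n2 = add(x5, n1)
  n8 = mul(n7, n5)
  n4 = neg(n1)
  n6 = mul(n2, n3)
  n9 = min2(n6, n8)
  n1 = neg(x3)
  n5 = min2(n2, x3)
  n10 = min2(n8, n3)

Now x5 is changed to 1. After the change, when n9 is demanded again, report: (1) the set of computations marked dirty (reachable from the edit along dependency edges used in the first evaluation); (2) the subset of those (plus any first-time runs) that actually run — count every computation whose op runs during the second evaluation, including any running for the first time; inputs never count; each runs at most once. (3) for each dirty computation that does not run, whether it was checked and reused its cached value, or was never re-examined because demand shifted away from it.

First evaluation (everything demanded from the output):
  n1 = neg(0) = 0
  n2 = add(-9, 0) = -9
  n3 = max2(0, 0) = 0
  n5 = min2(-9, 0) = -9
  n6 = mul(-9, 0) = 0
  n7 = max2(-9, 0) = 0
  n8 = mul(0, -9) = 0
  n9 = min2(0, 0) = 0

Propagation after the edit:
  n2: runs — x5 -9->1; result 1.
  n5: runs — n2 -9->1; result 0.
  n6: runs — n2 -9->1; result 0 (same value as before).
  n7: runs — n5 -9->0; result 0 (same value as before).
  n8: runs — n5 -9->0; result 0 (same value as before).
  n9: checked — values it read are unchanged (n6 unchanged, n8 unchanged); reused cached 0 without running.

Key observation: the cutoff stops propagation at n9 — its inputs' values are unchanged, so it reuses its cache.

Marked dirty: n2, n5, n6, n7, n8, n9.
Computations that run: n2, n5, n6, n7, n8 — 5 in total.
Checked but reused from cache: n9.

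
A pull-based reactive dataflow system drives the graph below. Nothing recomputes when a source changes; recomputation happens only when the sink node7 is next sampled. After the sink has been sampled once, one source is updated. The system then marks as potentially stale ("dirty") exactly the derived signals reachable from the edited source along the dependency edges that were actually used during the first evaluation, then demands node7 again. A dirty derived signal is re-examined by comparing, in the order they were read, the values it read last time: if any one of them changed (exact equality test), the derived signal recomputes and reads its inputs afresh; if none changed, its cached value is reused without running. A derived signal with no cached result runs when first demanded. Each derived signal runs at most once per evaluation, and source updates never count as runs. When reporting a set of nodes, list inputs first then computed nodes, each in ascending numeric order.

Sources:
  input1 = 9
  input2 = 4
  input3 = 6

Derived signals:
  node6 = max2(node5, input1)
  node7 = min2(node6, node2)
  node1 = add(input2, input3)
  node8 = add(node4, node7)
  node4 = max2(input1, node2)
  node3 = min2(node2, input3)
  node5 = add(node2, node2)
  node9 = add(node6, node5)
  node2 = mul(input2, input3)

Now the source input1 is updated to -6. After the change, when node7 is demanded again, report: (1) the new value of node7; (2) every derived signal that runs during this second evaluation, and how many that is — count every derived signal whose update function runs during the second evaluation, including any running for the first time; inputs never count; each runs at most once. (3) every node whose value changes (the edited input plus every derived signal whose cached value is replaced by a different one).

First evaluation (everything demanded from the output):
  node2 = mul(4, 6) = 24
  node5 = add(24, 24) = 48
  node6 = max2(48, 9) = 48
  node7 = min2(48, 24) = 24

Propagation after the edit:
  node6: runs — input1 9->-6; result 48 (same value as before).
  node7: checked — values it read are unchanged (node6 unchanged, node2 unchanged); reused cached 24 without running.

Key observation: the change is absorbed at node6 — it re-runs but produces the same value, and the output's value is unchanged.

New value of node7: 24.
Derived signals that run: node6 — 1 in total.
Values that change: input1.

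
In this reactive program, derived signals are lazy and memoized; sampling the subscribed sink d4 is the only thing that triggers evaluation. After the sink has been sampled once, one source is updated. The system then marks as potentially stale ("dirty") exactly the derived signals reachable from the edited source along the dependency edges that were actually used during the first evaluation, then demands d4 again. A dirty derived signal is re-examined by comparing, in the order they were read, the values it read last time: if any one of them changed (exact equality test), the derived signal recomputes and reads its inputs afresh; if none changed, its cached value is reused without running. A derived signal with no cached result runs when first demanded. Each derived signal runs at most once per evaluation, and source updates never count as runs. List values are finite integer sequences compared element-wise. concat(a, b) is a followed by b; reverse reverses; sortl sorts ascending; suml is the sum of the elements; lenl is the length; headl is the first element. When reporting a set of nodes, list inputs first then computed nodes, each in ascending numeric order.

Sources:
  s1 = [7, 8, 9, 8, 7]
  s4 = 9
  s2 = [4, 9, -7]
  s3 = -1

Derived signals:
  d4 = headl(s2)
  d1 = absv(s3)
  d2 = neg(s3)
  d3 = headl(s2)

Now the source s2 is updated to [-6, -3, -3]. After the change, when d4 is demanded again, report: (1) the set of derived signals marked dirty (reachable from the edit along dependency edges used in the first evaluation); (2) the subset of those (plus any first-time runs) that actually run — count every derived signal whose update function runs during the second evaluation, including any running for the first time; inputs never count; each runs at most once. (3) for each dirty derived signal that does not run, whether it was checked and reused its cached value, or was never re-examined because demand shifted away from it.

The edit dirties: d4.
1 derived signals run: d4.
No dirty derived signal escaped a run.

First demand of the output computes:
  d4 = headl([4, 9, -7]) = 4

After the edit, cleaning proceeds:
  d4: a read changed (s2 [4, 9, -7]->[-6, -3, -3]) — executes, giving -6.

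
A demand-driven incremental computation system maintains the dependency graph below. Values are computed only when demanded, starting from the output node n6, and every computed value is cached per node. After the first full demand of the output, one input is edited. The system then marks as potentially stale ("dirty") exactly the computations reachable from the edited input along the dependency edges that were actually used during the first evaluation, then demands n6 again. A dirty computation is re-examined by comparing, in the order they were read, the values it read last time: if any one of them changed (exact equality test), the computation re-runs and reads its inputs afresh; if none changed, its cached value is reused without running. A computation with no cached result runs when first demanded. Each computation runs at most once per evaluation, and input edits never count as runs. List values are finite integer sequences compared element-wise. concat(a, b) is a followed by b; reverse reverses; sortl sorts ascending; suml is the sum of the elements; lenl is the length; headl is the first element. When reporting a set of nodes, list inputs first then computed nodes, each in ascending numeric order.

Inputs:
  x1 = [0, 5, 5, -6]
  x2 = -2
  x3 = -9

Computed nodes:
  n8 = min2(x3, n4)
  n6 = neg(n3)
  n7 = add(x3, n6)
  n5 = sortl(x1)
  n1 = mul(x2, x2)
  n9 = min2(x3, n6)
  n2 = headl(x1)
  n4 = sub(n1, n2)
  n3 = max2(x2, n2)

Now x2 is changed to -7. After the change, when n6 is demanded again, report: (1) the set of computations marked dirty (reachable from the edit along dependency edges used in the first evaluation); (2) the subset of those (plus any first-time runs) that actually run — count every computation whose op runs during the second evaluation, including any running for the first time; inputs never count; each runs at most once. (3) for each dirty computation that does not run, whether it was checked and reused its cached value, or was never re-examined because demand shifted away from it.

First evaluation (everything demanded from the output):
  n2 = headl([0, 5, 5, -6]) = 0
  n3 = max2(-2, 0) = 0
  n6 = neg(0) = 0

Propagation after the edit:
  n3: runs — x2 -2->-7; result 0 (same value as before).
  n6: checked — values it read are unchanged (n3 unchanged); reused cached 0 without running.

Key observation: the change is absorbed at n3 — it re-runs but produces the same value, and the output's value is unchanged.

Marked dirty: n3, n6.
Computations that run: n3 — 1 in total.
Checked but reused from cache: n6.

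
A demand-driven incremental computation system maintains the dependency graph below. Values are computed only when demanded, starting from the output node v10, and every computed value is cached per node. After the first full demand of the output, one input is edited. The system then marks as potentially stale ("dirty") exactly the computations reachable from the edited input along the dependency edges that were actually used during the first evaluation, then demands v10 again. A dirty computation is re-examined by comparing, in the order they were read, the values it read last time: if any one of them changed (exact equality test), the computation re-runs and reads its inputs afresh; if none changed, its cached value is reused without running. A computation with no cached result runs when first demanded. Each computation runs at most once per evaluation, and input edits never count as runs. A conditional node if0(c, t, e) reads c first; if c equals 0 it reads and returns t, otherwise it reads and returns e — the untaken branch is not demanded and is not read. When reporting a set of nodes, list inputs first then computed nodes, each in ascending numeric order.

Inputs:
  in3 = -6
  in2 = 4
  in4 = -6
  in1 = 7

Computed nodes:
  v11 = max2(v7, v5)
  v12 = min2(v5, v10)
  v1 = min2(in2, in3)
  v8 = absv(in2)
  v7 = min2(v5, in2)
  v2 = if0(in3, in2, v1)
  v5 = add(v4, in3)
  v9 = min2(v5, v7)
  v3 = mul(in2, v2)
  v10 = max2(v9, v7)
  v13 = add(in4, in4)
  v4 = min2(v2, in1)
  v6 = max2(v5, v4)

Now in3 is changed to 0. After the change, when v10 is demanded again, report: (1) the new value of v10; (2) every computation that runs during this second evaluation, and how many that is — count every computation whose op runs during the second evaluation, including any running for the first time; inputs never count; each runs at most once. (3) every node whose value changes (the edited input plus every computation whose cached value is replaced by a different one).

First evaluation (everything demanded from the output):
  v1 = min2(4, -6) = -6
  v2 = if0(in3=-6 -> else branch v1) = -6
  v4 = min2(-6, 7) = -6
  v5 = add(-6, -6) = -12
  v7 = min2(-12, 4) = -12
  v9 = min2(-12, -12) = -12
  v10 = max2(-12, -12) = -12

Propagation after the edit:
  v1: marked dirty but never re-examined — demand shifted away from it.
  v2: runs — in3 -6->0; result 4.
  v4: runs — v2 -6->4; result 4.
  v5: runs — v4 -6->4; in3 -6->0; result 4.
  v7: runs — v5 -12->4; result 4.
  v9: runs — v5 -12->4; v7 -12->4; result 4.
  v10: runs — v9 -12->4; v7 -12->4; result 4.

Key observation: a condition flipped, so demand moved to the other branch — v1 is never re-examined.

New value of v10: 4.
Computations that run: v2, v4, v5, v7, v9, v10 — 6 in total.
Values that change: in3, v2, v4, v5, v7, v9, v10.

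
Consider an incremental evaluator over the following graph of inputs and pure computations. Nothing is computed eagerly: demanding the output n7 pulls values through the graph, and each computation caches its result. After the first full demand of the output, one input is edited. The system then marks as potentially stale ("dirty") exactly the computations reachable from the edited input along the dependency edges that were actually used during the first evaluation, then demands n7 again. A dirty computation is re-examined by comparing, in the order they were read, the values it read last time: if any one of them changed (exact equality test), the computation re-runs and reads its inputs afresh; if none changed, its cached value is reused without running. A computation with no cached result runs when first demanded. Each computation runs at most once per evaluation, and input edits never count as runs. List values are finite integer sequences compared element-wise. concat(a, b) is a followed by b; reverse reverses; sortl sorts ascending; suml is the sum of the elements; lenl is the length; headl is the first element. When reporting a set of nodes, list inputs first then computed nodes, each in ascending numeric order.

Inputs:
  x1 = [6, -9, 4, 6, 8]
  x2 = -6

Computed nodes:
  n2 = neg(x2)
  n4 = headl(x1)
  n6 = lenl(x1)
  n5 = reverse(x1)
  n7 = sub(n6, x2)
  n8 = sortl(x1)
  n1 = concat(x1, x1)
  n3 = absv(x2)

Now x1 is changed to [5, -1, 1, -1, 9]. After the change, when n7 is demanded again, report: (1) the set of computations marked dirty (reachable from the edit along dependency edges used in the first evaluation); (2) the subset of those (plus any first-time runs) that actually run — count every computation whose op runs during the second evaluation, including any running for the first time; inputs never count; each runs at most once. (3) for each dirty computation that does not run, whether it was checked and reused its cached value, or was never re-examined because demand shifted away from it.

Dirty set: n6, n7.
Run set: n6 (1 run).
Re-examined without running (cache reused): n7.
The important point: n6 recomputes to an identical value, and the output ends up unchanged.

Initial pass — values computed on the first demand:
  n6 = lenl([6, -9, 4, 6, 8]) = 5
  n7 = sub(5, -6) = 11

Second demand — change propagation:
  n6: re-runs because x1 [6, -9, 4, 6, 8]->[5, -1, 1, -1, 9]; new result 5 (unchanged).
  n7: re-examined; everything it read last time is the same (n6 unchanged, x2 unchanged) — cache 11 kept, no run.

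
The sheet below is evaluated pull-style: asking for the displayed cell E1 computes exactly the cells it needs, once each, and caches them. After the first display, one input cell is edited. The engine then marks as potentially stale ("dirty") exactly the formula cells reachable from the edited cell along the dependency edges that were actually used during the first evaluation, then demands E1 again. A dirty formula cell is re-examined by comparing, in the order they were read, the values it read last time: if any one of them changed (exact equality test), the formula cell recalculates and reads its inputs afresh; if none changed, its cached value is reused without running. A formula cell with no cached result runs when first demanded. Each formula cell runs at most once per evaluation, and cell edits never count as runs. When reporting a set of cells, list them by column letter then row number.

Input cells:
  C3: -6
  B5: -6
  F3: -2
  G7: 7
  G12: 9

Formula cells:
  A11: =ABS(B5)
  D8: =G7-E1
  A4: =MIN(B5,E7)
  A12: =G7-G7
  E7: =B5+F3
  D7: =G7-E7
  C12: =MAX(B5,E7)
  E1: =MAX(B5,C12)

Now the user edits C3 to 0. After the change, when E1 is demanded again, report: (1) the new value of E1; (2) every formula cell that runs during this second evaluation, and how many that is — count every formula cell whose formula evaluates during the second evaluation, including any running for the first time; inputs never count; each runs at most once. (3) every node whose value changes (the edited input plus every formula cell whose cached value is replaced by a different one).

First demand of the output computes:
  E7 = -6 + -2 = -8
  C12 = MAX(-6, -8) = -6
  E1 = MAX(-6, -6) = -6

After the edit, cleaning proceeds:
  no node depends on C3 at all; the second demand re-runs nothing.

Note the shortcut — nothing in the graph depends on C3 at all, so no recomputation happens.

Demanding E1 again yields -6.
0 formula cells run: none.
The nodes whose values change: C3.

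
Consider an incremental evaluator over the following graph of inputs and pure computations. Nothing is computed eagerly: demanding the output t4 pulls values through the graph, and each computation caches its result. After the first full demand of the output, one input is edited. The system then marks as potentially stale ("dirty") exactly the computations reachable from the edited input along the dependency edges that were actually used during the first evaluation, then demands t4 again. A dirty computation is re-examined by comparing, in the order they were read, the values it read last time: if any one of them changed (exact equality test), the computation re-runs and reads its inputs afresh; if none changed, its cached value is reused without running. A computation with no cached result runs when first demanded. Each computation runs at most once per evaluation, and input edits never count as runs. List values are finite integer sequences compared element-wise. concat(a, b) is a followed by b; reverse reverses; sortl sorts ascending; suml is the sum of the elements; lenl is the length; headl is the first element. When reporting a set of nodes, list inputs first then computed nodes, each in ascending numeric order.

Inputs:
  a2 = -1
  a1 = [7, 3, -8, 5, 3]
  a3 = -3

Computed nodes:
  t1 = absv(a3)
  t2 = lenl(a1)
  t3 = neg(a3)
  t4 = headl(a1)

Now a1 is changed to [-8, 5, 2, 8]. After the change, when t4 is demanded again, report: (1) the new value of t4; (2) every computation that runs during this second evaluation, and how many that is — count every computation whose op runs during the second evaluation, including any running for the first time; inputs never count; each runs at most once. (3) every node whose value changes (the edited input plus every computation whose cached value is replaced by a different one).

Initial pass — values computed on the first demand:
  t4 = headl([7, 3, -8, 5, 3]) = 7

Second demand — change propagation:
  t4: re-runs because a1 [7, 3, -8, 5, 3]->[-8, 5, 2, 8]; new result -8.

t4 now evaluates to -8.
Run set: t4 (1 run).
Changed values: a1, t4.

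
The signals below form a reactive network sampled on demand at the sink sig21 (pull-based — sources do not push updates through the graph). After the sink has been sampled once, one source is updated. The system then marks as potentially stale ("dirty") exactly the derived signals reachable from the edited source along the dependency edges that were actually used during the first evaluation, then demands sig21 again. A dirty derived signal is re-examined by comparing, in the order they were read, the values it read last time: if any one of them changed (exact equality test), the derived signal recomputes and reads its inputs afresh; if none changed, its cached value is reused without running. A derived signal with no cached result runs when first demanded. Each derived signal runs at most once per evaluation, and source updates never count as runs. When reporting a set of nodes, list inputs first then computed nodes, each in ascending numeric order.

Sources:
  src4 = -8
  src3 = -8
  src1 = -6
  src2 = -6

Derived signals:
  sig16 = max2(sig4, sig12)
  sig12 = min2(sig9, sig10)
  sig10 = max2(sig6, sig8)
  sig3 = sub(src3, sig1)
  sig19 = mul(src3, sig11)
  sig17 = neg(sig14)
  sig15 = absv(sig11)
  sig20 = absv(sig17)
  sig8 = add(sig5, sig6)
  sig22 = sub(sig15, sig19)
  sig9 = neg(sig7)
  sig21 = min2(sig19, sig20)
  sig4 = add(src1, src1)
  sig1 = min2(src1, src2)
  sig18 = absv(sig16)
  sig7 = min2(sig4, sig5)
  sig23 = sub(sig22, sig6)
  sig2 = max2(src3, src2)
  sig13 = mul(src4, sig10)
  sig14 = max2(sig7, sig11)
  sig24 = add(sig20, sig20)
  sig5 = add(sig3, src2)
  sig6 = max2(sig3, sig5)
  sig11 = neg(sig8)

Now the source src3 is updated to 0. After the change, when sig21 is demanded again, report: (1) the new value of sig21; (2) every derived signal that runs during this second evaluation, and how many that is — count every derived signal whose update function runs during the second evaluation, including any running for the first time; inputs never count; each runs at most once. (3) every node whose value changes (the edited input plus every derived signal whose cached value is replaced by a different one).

sig21 now evaluates to 0.
Run set: sig3, sig5, sig6, sig7, sig8, sig11, sig14, sig17, sig19, sig20, sig21 (11 run).
Changed values: src3, sig3, sig5, sig6, sig8, sig11, sig14, sig17, sig19, sig20, sig21.

Initial pass — values computed on the first demand:
  sig1 = min2(-6, -6) = -6
  sig3 = sub(-8, -6) = -2
  sig4 = add(-6, -6) = -12
  sig5 = add(-2, -6) = -8
  sig6 = max2(-2, -8) = -2
  sig7 = min2(-12, -8) = -12
  sig8 = add(-8, -2) = -10
  sig11 = neg(-10) = 10
  sig14 = max2(-12, 10) = 10
  sig17 = neg(10) = -10
  sig19 = mul(-8, 10) = -80
  sig20 = absv(-10) = 10
  sig21 = min2(-80, 10) = -80

Second demand — change propagation:
  sig3: re-runs because src3 -8->0; new result 6.
  sig5: re-runs because sig3 -2->6; new result 0.
  sig6: re-runs because sig3 -2->6; sig5 -8->0; new result 6.
  sig7: re-runs because sig5 -8->0; new result -12 (unchanged).
  sig8: re-runs because sig5 -8->0; sig6 -2->6; new result 6.
  sig11: re-runs because sig8 -10->6; new result -6.
  sig14: re-runs because sig11 10->-6; new result -6.
  sig17: re-runs because sig14 10->-6; new result 6.
  sig19: re-runs because src3 -8->0; sig11 10->-6; new result 0.
  sig20: re-runs because sig17 -10->6; new result 6.
  sig21: re-runs because sig19 -80->0; sig20 10->6; new result 0.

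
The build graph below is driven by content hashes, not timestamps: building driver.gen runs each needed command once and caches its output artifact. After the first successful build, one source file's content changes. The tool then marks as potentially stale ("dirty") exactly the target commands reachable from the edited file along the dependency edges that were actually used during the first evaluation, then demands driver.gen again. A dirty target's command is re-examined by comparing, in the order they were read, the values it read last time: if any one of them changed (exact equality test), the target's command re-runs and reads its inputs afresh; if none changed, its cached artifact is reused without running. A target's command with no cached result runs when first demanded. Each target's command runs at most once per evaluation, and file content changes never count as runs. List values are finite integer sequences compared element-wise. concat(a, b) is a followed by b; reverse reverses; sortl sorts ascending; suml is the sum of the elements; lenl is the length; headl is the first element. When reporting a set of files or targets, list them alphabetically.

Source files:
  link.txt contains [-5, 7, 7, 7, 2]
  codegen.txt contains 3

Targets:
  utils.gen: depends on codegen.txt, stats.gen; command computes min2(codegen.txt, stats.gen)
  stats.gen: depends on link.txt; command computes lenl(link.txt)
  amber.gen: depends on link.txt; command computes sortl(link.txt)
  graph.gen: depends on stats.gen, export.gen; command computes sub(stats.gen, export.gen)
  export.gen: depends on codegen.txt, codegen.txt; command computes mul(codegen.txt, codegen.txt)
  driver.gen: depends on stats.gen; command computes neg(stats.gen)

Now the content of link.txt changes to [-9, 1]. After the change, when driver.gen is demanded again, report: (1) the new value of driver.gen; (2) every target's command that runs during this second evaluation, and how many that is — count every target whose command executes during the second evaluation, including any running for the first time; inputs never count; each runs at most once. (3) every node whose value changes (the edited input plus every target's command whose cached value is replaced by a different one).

Initial pass — values computed on the first demand:
  stats.gen = lenl([-5, 7, 7, 7, 2]) = 5
  driver.gen = neg(5) = -5

Second demand — change propagation:
  stats.gen: re-runs because link.txt [-5, 7, 7, 7, 2]->[-9, 1]; new result 2.
  driver.gen: re-runs because stats.gen 5->2; new result -2.

driver.gen now evaluates to -2.
Run set: driver.gen, stats.gen (2 run).
Changed values: driver.gen, link.txt, stats.gen.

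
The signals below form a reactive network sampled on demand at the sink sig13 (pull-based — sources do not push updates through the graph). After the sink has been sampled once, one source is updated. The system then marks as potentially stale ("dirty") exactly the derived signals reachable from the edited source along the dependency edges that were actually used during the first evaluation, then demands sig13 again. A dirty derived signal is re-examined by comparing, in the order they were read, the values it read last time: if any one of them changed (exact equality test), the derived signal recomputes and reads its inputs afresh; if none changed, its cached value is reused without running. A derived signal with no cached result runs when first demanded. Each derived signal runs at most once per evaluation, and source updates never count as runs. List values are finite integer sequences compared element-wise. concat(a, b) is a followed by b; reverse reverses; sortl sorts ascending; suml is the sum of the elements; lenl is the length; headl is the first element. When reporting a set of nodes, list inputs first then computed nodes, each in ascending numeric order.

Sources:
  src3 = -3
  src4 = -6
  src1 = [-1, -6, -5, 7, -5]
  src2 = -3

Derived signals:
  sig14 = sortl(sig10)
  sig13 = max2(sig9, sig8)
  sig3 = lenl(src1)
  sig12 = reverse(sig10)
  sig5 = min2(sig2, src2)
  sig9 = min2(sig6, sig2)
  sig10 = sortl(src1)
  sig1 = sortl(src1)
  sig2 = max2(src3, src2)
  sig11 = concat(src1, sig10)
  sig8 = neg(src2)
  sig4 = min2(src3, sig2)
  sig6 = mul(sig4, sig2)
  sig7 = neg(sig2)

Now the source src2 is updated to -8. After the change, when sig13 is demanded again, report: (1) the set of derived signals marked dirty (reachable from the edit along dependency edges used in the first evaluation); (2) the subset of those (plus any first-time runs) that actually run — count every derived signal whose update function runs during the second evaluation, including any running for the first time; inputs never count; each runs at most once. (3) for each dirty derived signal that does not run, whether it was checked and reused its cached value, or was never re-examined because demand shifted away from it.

Dirty set: sig2, sig4, sig6, sig8, sig9, sig13.
Run set: sig2, sig8, sig13 (3 run).
Re-examined without running (cache reused): sig4, sig6, sig9.
The important point: at sig4 every value read last time is unchanged, so the dirty flag clears without a run.

Initial pass — values computed on the first demand:
  sig2 = max2(-3, -3) = -3
  sig4 = min2(-3, -3) = -3
  sig6 = mul(-3, -3) = 9
  sig8 = neg(-3) = 3
  sig9 = min2(9, -3) = -3
  sig13 = max2(-3, 3) = 3

Second demand — change propagation:
  sig2: re-runs because src2 -3->-8; new result -3 (unchanged).
  sig4: re-examined; everything it read last time is the same (src3 unchanged, sig2 unchanged) — cache -3 kept, no run.
  sig6: re-examined; everything it read last time is the same (sig4 unchanged, sig2 unchanged) — cache 9 kept, no run.
  sig8: re-runs because src2 -3->-8; new result 8.
  sig9: re-examined; everything it read last time is the same (sig6 unchanged, sig2 unchanged) — cache -3 kept, no run.
  sig13: re-runs because sig8 3->8; new result 8.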